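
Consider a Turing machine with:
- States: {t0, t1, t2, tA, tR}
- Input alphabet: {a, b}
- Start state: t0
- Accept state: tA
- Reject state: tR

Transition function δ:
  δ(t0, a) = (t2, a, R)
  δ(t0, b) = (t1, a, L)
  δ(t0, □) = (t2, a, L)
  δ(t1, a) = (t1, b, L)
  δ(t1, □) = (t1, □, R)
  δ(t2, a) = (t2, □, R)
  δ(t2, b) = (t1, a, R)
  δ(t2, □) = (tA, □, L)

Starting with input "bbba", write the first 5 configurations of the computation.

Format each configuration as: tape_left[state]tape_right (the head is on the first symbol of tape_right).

Transitions applied:
Step 1: δ(t0, b) = (t1, a, L)
Step 2: δ(t1, □) = (t1, □, R)
Step 3: δ(t1, a) = (t1, b, L)
Step 4: δ(t1, □) = (t1, □, R)

The first 5 configurations are:
[t0]bbba ⊢ [t1]□abba ⊢ □[t1]abba ⊢ [t1]□bbba ⊢ □[t1]bbba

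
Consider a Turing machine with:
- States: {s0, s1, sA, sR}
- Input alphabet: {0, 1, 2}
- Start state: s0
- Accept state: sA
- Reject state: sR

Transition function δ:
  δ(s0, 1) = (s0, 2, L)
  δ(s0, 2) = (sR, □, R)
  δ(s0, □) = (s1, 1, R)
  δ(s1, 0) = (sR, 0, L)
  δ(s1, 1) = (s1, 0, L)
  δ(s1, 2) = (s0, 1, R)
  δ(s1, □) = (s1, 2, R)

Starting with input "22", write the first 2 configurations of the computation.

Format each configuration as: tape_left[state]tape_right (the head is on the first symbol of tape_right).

Transitions applied:
Step 1: δ(s0, 2) = (sR, □, R)

The first 2 configurations are:
[s0]22 ⊢ □[sR]2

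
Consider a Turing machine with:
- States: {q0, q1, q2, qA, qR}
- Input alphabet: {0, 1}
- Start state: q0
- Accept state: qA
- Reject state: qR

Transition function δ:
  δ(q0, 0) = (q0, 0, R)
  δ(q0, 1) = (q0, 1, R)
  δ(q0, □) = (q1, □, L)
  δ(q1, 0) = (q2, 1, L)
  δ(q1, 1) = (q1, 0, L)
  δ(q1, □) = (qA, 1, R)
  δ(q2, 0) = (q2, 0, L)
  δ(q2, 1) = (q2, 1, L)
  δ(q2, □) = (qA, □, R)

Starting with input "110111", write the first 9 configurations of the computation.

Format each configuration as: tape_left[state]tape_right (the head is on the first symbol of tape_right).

Transitions applied:
Step 1: δ(q0, 1) = (q0, 1, R)
Step 2: δ(q0, 1) = (q0, 1, R)
Step 3: δ(q0, 0) = (q0, 0, R)
Step 4: δ(q0, 1) = (q0, 1, R)
Step 5: δ(q0, 1) = (q0, 1, R)
Step 6: δ(q0, 1) = (q0, 1, R)
Step 7: δ(q0, □) = (q1, □, L)
Step 8: δ(q1, 1) = (q1, 0, L)

The first 9 configurations are:
[q0]110111 ⊢ 1[q0]10111 ⊢ 11[q0]0111 ⊢ 110[q0]111 ⊢ 1101[q0]11 ⊢ 11011[q0]1 ⊢ 110111[q0]□ ⊢ 11011[q1]1□ ⊢ 1101[q1]10□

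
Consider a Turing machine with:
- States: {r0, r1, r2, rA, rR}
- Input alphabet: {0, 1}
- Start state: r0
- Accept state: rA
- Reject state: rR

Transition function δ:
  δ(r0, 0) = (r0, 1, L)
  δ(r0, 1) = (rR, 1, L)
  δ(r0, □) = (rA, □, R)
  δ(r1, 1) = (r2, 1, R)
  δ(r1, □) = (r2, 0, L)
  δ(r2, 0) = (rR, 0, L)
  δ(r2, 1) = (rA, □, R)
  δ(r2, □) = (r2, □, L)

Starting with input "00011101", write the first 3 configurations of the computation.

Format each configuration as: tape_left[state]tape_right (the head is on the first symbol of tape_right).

Transitions applied:
Step 1: δ(r0, 0) = (r0, 1, L)
Step 2: δ(r0, □) = (rA, □, R)

The first 3 configurations are:
[r0]00011101 ⊢ [r0]□10011101 ⊢ □[rA]10011101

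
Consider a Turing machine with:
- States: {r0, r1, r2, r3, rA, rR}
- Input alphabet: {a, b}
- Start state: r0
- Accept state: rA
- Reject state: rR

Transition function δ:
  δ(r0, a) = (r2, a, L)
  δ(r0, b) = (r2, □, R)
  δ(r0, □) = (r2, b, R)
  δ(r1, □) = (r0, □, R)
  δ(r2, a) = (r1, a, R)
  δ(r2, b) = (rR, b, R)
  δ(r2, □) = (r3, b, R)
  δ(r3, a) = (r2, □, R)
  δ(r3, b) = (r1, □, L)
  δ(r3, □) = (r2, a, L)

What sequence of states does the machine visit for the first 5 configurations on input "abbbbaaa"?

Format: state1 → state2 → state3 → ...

Execution trace:
Initial: [r0]abbbbaaa
Step 1: δ(r0, a) = (r2, a, L) → [r2]□abbbbaaa
Step 2: δ(r2, □) = (r3, b, R) → b[r3]abbbbaaa
Step 3: δ(r3, a) = (r2, □, R) → b□[r2]bbbbaaa
Step 4: δ(r2, b) = (rR, b, R) → b□b[rR]bbbaaa

The machine reaches the reject state rR and halts.

State sequence: r0 → r2 → r3 → r2 → rR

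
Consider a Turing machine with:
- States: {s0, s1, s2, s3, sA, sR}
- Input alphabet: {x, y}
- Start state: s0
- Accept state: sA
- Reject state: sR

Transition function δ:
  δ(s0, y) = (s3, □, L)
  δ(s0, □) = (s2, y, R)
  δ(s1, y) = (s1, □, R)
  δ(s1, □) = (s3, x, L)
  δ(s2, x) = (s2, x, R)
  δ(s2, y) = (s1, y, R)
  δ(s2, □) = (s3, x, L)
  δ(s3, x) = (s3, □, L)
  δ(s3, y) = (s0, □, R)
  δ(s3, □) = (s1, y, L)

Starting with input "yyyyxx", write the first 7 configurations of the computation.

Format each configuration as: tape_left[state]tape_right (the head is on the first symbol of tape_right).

Transitions applied:
Step 1: δ(s0, y) = (s3, □, L)
Step 2: δ(s3, □) = (s1, y, L)
Step 3: δ(s1, □) = (s3, x, L)
Step 4: δ(s3, □) = (s1, y, L)
Step 5: δ(s1, □) = (s3, x, L)
Step 6: δ(s3, □) = (s1, y, L)

The first 7 configurations are:
[s0]yyyyxx ⊢ [s3]□□yyyxx ⊢ [s1]□y□yyyxx ⊢ [s3]□xy□yyyxx ⊢ [s1]□yxy□yyyxx ⊢ [s3]□xyxy□yyyxx ⊢ [s1]□yxyxy□yyyxx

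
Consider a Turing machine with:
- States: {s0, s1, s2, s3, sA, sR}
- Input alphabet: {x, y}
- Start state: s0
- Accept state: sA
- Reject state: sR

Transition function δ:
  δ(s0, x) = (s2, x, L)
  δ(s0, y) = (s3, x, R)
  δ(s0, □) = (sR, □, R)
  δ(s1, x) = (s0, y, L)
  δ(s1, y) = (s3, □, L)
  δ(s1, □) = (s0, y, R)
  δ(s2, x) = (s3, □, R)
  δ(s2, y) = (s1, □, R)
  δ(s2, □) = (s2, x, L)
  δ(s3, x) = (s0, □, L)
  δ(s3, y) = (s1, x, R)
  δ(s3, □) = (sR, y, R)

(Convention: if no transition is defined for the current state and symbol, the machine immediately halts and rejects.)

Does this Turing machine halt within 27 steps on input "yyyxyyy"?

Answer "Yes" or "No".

Execution trace:
Initial: [s0]yyyxyyy
Step 1: δ(s0, y) = (s3, x, R) → x[s3]yyxyyy
Step 2: δ(s3, y) = (s1, x, R) → xx[s1]yxyyy
Step 3: δ(s1, y) = (s3, □, L) → x[s3]x□xyyy
Step 4: δ(s3, x) = (s0, □, L) → [s0]x□□xyyy
Step 5: δ(s0, x) = (s2, x, L) → [s2]□x□□xyyy
Step 6: δ(s2, □) = (s2, x, L) → [s2]□xx□□xyyy
Step 7: δ(s2, □) = (s2, x, L) → [s2]□xxx□□xyyy
Step 8: δ(s2, □) = (s2, x, L) → [s2]□xxxx□□xyyy
Step 9: δ(s2, □) = (s2, x, L) → [s2]□xxxxx□□xyyy
Step 10: δ(s2, □) = (s2, x, L) → [s2]□xxxxxx□□xyyy
Step 11: δ(s2, □) = (s2, x, L) → [s2]□xxxxxxx□□xyyy
Step 12: δ(s2, □) = (s2, x, L) → [s2]□xxxxxxxx□□xyyy
Step 13: δ(s2, □) = (s2, x, L) → [s2]□xxxxxxxxx□□xyyy
Step 14: δ(s2, □) = (s2, x, L) → [s2]□xxxxxxxxxx□□xyyy
Step 15: δ(s2, □) = (s2, x, L) → [s2]□xxxxxxxxxxx□□xyyy
Step 16: δ(s2, □) = (s2, x, L) → [s2]□xxxxxxxxxxxx□□xyyy
Step 17: δ(s2, □) = (s2, x, L) → [s2]□xxxxxxxxxxxxx□□xyyy
Step 18: δ(s2, □) = (s2, x, L) → [s2]□xxxxxxxxxxxxxx□□xyyy
Step 19: δ(s2, □) = (s2, x, L) → [s2]□xxxxxxxxxxxxxxx□□xyyy
Step 20: δ(s2, □) = (s2, x, L) → [s2]□xxxxxxxxxxxxxxxx□□xyyy
Step 21: δ(s2, □) = (s2, x, L) → [s2]□xxxxxxxxxxxxxxxxx□□xyyy
Step 22: δ(s2, □) = (s2, x, L) → [s2]□xxxxxxxxxxxxxxxxxx□□xyyy
Step 23: δ(s2, □) = (s2, x, L) → [s2]□xxxxxxxxxxxxxxxxxxx□□xyyy
Step 24: δ(s2, □) = (s2, x, L) → [s2]□xxxxxxxxxxxxxxxxxxxx□□xyyy
Step 25: δ(s2, □) = (s2, x, L) → [s2]□xxxxxxxxxxxxxxxxxxxxx□□xyyy
Step 26: δ(s2, □) = (s2, x, L) → [s2]□xxxxxxxxxxxxxxxxxxxxxx□□xyyy
Step 27: δ(s2, □) = (s2, x, L) → [s2]□xxxxxxxxxxxxxxxxxxxxxxx□□xyyy

The machine has not reached a halting state after 27 steps.
The machine did not halt within the 27-step bound.

Answer: No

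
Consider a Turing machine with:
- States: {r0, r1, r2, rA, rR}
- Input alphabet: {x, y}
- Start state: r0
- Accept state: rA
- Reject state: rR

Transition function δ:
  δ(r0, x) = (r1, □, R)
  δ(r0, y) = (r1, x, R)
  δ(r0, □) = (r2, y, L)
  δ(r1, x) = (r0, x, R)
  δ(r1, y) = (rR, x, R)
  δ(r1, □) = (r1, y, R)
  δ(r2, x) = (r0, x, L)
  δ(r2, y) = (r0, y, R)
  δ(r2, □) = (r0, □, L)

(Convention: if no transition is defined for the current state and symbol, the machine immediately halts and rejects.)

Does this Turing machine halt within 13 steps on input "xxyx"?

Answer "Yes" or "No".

Execution trace:
Initial: [r0]xxyx
Step 1: δ(r0, x) = (r1, □, R) → □[r1]xyx
Step 2: δ(r1, x) = (r0, x, R) → □x[r0]yx
Step 3: δ(r0, y) = (r1, x, R) → □xx[r1]x
Step 4: δ(r1, x) = (r0, x, R) → □xxx[r0]□
Step 5: δ(r0, □) = (r2, y, L) → □xx[r2]xy
Step 6: δ(r2, x) = (r0, x, L) → □x[r0]xxy
Step 7: δ(r0, x) = (r1, □, R) → □x□[r1]xy
Step 8: δ(r1, x) = (r0, x, R) → □x□x[r0]y
Step 9: δ(r0, y) = (r1, x, R) → □x□xx[r1]□
Step 10: δ(r1, □) = (r1, y, R) → □x□xxy[r1]□
Step 11: δ(r1, □) = (r1, y, R) → □x□xxyy[r1]□
Step 12: δ(r1, □) = (r1, y, R) → □x□xxyyy[r1]□
Step 13: δ(r1, □) = (r1, y, R) → □x□xxyyyy[r1]□

The machine has not reached a halting state after 13 steps.
The machine did not halt within the 13-step bound.

Answer: No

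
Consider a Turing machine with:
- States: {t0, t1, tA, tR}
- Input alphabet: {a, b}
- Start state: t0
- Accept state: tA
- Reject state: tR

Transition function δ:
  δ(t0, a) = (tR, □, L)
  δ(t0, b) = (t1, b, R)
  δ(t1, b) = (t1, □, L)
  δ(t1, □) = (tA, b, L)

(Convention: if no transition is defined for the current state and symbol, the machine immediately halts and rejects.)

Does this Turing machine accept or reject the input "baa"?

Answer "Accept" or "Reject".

Execution trace:
Initial: [t0]baa
Step 1: δ(t0, b) = (t1, b, R) → b[t1]aa

No transition is defined for δ(t1, a). By convention the machine halts and rejects.

Answer: Reject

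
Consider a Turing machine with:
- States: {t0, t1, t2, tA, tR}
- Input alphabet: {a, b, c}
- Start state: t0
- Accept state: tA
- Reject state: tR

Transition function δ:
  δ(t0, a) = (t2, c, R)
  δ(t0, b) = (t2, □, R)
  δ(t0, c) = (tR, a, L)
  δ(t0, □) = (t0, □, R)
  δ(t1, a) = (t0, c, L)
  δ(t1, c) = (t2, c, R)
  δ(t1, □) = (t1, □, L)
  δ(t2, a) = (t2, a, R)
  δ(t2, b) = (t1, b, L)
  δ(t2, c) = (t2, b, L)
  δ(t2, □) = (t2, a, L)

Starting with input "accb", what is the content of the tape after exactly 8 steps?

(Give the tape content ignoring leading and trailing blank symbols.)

Execution trace:
Initial: [t0]accb
Step 1: δ(t0, a) = (t2, c, R) → c[t2]ccb
Step 2: δ(t2, c) = (t2, b, L) → [t2]cbcb
Step 3: δ(t2, c) = (t2, b, L) → [t2]□bbcb
Step 4: δ(t2, □) = (t2, a, L) → [t2]□abbcb
Step 5: δ(t2, □) = (t2, a, L) → [t2]□aabbcb
Step 6: δ(t2, □) = (t2, a, L) → [t2]□aaabbcb
Step 7: δ(t2, □) = (t2, a, L) → [t2]□aaaabbcb
Step 8: δ(t2, □) = (t2, a, L) → [t2]□aaaaabbcb

After 8 steps, the tape (ignoring leading/trailing blanks) is: aaaaabbcb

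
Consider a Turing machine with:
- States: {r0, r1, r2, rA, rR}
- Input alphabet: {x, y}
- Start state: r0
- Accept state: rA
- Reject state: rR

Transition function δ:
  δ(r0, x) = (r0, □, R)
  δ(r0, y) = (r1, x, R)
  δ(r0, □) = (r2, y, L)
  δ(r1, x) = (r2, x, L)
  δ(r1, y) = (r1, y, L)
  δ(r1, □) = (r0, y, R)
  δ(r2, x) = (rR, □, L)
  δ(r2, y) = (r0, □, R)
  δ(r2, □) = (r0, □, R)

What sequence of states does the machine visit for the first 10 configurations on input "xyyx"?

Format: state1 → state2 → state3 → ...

Execution trace:
Initial: [r0]xyyx
Step 1: δ(r0, x) = (r0, □, R) → □[r0]yyx
Step 2: δ(r0, y) = (r1, x, R) → □x[r1]yx
Step 3: δ(r1, y) = (r1, y, L) → □[r1]xyx
Step 4: δ(r1, x) = (r2, x, L) → [r2]□xyx
Step 5: δ(r2, □) = (r0, □, R) → □[r0]xyx
Step 6: δ(r0, x) = (r0, □, R) → □□[r0]yx
Step 7: δ(r0, y) = (r1, x, R) → □□x[r1]x
Step 8: δ(r1, x) = (r2, x, L) → □□[r2]xx
Step 9: δ(r2, x) = (rR, □, L) → □[rR]□□x

The machine reaches the reject state rR and halts.

State sequence: r0 → r0 → r1 → r1 → r2 → r0 → r0 → r1 → r2 → rR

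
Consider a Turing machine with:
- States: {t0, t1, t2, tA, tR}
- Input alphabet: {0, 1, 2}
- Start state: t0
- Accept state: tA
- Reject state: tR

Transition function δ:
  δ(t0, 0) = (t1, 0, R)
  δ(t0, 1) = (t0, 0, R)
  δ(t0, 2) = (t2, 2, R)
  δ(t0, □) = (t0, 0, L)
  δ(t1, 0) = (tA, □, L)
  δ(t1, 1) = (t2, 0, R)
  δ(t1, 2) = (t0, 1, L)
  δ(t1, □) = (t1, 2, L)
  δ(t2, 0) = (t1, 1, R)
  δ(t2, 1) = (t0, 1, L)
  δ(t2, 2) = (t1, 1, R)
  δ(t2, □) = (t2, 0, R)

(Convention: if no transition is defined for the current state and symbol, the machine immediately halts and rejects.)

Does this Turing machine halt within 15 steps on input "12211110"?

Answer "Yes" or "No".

Execution trace:
Initial: [t0]12211110
Step 1: δ(t0, 1) = (t0, 0, R) → 0[t0]2211110
Step 2: δ(t0, 2) = (t2, 2, R) → 02[t2]211110
Step 3: δ(t2, 2) = (t1, 1, R) → 021[t1]11110
Step 4: δ(t1, 1) = (t2, 0, R) → 0210[t2]1110
Step 5: δ(t2, 1) = (t0, 1, L) → 021[t0]01110
Step 6: δ(t0, 0) = (t1, 0, R) → 0210[t1]1110
Step 7: δ(t1, 1) = (t2, 0, R) → 02100[t2]110
Step 8: δ(t2, 1) = (t0, 1, L) → 0210[t0]0110
Step 9: δ(t0, 0) = (t1, 0, R) → 02100[t1]110
Step 10: δ(t1, 1) = (t2, 0, R) → 021000[t2]10
Step 11: δ(t2, 1) = (t0, 1, L) → 02100[t0]010
Step 12: δ(t0, 0) = (t1, 0, R) → 021000[t1]10
Step 13: δ(t1, 1) = (t2, 0, R) → 0210000[t2]0
Step 14: δ(t2, 0) = (t1, 1, R) → 02100001[t1]□
Step 15: δ(t1, □) = (t1, 2, L) → 0210000[t1]12

The machine has not reached a halting state after 15 steps.
The machine did not halt within the 15-step bound.

Answer: No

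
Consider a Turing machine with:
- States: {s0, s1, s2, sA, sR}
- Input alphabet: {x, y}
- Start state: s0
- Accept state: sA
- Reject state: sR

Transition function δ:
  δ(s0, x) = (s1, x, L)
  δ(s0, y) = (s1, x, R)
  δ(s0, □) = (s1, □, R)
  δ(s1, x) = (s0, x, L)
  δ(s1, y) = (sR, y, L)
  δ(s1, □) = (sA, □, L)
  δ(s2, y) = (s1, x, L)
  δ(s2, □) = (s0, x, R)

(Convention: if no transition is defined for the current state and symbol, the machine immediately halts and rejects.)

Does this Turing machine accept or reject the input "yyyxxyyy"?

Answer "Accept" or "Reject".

Execution trace:
Initial: [s0]yyyxxyyy
Step 1: δ(s0, y) = (s1, x, R) → x[s1]yyxxyyy
Step 2: δ(s1, y) = (sR, y, L) → [sR]xyyxxyyy

The machine reaches the reject state sR and halts.

Answer: Reject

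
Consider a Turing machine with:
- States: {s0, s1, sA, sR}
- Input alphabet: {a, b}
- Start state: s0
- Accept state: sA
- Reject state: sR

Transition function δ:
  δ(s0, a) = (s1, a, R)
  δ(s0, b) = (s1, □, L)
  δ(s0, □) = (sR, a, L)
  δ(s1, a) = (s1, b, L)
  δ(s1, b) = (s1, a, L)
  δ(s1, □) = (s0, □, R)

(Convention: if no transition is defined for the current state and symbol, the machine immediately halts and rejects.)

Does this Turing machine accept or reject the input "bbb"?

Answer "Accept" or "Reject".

Execution trace:
Initial: [s0]bbb
Step 1: δ(s0, b) = (s1, □, L) → [s1]□□bb
Step 2: δ(s1, □) = (s0, □, R) → □[s0]□bb
Step 3: δ(s0, □) = (sR, a, L) → [sR]□abb

The machine reaches the reject state sR and halts.

Answer: Reject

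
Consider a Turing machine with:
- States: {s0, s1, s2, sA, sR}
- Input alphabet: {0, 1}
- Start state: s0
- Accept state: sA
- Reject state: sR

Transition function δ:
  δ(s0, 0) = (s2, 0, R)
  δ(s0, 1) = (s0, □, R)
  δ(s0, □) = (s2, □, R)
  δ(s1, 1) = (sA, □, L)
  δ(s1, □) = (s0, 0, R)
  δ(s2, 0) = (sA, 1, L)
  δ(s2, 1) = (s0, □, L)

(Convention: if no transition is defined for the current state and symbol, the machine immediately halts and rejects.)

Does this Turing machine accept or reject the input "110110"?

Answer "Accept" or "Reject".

Execution trace:
Initial: [s0]110110
Step 1: δ(s0, 1) = (s0, □, R) → □[s0]10110
Step 2: δ(s0, 1) = (s0, □, R) → □□[s0]0110
Step 3: δ(s0, 0) = (s2, 0, R) → □□0[s2]110
Step 4: δ(s2, 1) = (s0, □, L) → □□[s0]0□10
Step 5: δ(s0, 0) = (s2, 0, R) → □□0[s2]□10

No transition is defined for δ(s2, □). By convention the machine halts and rejects.

Answer: Reject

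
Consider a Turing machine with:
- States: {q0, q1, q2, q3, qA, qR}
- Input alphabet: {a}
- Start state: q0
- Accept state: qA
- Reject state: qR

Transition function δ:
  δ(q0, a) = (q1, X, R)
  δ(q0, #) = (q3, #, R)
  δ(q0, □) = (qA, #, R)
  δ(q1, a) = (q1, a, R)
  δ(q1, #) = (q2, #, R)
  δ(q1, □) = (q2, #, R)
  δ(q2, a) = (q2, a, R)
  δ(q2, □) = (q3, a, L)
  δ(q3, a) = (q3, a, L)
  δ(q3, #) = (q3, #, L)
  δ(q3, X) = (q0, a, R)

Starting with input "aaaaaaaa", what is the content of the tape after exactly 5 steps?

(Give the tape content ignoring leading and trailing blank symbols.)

Execution trace:
Initial: [q0]aaaaaaaa
Step 1: δ(q0, a) = (q1, X, R) → X[q1]aaaaaaa
Step 2: δ(q1, a) = (q1, a, R) → Xa[q1]aaaaaa
Step 3: δ(q1, a) = (q1, a, R) → Xaa[q1]aaaaa
Step 4: δ(q1, a) = (q1, a, R) → Xaaa[q1]aaaa
Step 5: δ(q1, a) = (q1, a, R) → Xaaaa[q1]aaa

After 5 steps, the tape (ignoring leading/trailing blanks) is: Xaaaaaaa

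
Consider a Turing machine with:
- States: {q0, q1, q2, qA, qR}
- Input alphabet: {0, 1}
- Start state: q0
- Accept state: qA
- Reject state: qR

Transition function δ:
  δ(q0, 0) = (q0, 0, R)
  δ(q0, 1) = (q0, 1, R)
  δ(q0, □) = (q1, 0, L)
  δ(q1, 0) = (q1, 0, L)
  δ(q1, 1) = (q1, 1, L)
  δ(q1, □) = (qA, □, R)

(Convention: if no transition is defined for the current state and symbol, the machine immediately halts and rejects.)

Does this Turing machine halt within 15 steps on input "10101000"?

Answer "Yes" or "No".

Execution trace:
Initial: [q0]10101000
Step 1: δ(q0, 1) = (q0, 1, R) → 1[q0]0101000
Step 2: δ(q0, 0) = (q0, 0, R) → 10[q0]101000
Step 3: δ(q0, 1) = (q0, 1, R) → 101[q0]01000
Step 4: δ(q0, 0) = (q0, 0, R) → 1010[q0]1000
Step 5: δ(q0, 1) = (q0, 1, R) → 10101[q0]000
Step 6: δ(q0, 0) = (q0, 0, R) → 101010[q0]00
Step 7: δ(q0, 0) = (q0, 0, R) → 1010100[q0]0
Step 8: δ(q0, 0) = (q0, 0, R) → 10101000[q0]□
Step 9: δ(q0, □) = (q1, 0, L) → 1010100[q1]00
Step 10: δ(q1, 0) = (q1, 0, L) → 101010[q1]000
Step 11: δ(q1, 0) = (q1, 0, L) → 10101[q1]0000
Step 12: δ(q1, 0) = (q1, 0, L) → 1010[q1]10000
Step 13: δ(q1, 1) = (q1, 1, L) → 101[q1]010000
Step 14: δ(q1, 0) = (q1, 0, L) → 10[q1]1010000
Step 15: δ(q1, 1) = (q1, 1, L) → 1[q1]01010000

The machine has not reached a halting state after 15 steps.
The machine did not halt within the 15-step bound.

Answer: No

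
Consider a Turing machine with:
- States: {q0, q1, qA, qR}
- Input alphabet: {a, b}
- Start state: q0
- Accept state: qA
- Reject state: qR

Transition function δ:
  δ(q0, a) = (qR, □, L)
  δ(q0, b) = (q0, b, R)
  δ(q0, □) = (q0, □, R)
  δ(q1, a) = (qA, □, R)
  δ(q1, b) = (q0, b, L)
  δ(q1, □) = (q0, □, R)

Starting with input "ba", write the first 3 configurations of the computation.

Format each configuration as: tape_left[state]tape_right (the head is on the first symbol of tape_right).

Transitions applied:
Step 1: δ(q0, b) = (q0, b, R)
Step 2: δ(q0, a) = (qR, □, L)

The first 3 configurations are:
[q0]ba ⊢ b[q0]a ⊢ [qR]b□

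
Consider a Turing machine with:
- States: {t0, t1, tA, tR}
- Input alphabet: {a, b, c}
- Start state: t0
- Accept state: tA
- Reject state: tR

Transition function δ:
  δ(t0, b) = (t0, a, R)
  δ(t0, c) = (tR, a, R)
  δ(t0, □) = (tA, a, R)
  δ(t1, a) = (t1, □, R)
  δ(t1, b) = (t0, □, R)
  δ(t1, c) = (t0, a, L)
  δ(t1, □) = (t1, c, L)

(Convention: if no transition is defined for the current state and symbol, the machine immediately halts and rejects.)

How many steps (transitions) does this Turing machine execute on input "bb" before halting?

Execution trace:
Initial: [t0]bb
Step 1: δ(t0, b) = (t0, a, R) → a[t0]b
Step 2: δ(t0, b) = (t0, a, R) → aa[t0]□
Step 3: δ(t0, □) = (tA, a, R) → aaa[tA]□

The machine reaches the accept state tA and halts.

The machine executed 3 steps before halting.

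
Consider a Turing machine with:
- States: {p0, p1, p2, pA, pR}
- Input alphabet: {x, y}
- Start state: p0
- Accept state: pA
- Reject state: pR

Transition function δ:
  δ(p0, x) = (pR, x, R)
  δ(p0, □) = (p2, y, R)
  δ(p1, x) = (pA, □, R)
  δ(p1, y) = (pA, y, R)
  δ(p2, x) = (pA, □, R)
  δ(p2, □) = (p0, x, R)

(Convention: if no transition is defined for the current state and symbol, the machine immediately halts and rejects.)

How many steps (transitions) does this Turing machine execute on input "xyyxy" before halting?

Execution trace:
Initial: [p0]xyyxy
Step 1: δ(p0, x) = (pR, x, R) → x[pR]yyxy

The machine reaches the reject state pR and halts.

The machine executed 1 step before halting.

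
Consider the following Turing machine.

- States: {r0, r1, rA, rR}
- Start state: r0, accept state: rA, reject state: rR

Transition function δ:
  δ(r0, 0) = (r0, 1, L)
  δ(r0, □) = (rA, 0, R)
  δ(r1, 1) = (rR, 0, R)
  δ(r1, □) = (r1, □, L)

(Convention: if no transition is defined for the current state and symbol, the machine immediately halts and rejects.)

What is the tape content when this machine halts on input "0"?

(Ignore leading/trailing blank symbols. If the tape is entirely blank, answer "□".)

Execution trace:
Initial: [r0]0
Step 1: δ(r0, 0) = (r0, 1, L) → [r0]□1
Step 2: δ(r0, □) = (rA, 0, R) → 0[rA]1

The machine reaches the accept state rA and halts.

Final tape (ignoring leading/trailing blanks): 01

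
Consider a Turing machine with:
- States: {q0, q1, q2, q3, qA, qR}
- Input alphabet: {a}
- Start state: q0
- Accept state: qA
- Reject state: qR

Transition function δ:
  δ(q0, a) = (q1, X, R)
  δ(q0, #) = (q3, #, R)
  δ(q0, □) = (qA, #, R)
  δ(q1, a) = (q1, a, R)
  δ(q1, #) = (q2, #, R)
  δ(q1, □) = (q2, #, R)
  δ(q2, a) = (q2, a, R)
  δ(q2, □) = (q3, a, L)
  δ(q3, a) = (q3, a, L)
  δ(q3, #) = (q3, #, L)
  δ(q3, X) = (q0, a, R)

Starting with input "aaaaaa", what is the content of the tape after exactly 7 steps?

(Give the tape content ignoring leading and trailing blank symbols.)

Execution trace:
Initial: [q0]aaaaaa
Step 1: δ(q0, a) = (q1, X, R) → X[q1]aaaaa
Step 2: δ(q1, a) = (q1, a, R) → Xa[q1]aaaa
Step 3: δ(q1, a) = (q1, a, R) → Xaa[q1]aaa
Step 4: δ(q1, a) = (q1, a, R) → Xaaa[q1]aa
Step 5: δ(q1, a) = (q1, a, R) → Xaaaa[q1]a
Step 6: δ(q1, a) = (q1, a, R) → Xaaaaa[q1]□
Step 7: δ(q1, □) = (q2, #, R) → Xaaaaa#[q2]□

After 7 steps, the tape (ignoring leading/trailing blanks) is: Xaaaaa#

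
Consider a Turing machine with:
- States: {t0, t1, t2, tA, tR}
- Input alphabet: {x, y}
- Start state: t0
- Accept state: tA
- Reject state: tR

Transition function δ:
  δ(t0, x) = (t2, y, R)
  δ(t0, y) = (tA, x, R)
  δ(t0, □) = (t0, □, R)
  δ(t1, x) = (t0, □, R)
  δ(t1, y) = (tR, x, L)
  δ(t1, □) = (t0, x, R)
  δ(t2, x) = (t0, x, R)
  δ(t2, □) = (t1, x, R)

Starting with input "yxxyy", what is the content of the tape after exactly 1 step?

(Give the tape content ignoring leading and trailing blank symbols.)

Execution trace:
Initial: [t0]yxxyy
Step 1: δ(t0, y) = (tA, x, R) → x[tA]xxyy

The machine reaches the accept state tA and halts.

After 1 step, the tape (ignoring leading/trailing blanks) is: xxxyy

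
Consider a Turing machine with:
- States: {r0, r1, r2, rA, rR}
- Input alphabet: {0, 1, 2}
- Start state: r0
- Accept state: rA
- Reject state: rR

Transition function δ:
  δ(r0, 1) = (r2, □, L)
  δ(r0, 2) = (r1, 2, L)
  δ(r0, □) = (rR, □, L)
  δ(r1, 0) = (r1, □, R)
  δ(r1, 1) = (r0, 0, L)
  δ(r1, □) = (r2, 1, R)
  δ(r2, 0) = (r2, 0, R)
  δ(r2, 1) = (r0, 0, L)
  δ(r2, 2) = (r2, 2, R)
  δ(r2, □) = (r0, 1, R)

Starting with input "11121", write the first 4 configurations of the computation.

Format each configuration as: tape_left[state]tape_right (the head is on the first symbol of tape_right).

Transitions applied:
Step 1: δ(r0, 1) = (r2, □, L)
Step 2: δ(r2, □) = (r0, 1, R)
Step 3: δ(r0, □) = (rR, □, L)

The first 4 configurations are:
[r0]11121 ⊢ [r2]□□1121 ⊢ 1[r0]□1121 ⊢ [rR]1□1121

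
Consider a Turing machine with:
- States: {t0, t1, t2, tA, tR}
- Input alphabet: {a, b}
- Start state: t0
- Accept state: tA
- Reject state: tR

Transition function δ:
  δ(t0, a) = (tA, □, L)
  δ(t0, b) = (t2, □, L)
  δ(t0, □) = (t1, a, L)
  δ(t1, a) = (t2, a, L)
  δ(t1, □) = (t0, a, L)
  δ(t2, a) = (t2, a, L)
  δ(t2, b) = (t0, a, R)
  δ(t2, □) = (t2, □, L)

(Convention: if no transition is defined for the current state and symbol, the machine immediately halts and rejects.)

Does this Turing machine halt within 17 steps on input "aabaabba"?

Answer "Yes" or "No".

Execution trace:
Initial: [t0]aabaabba
Step 1: δ(t0, a) = (tA, □, L) → [tA]□□abaabba

The machine reaches the accept state tA and halts.
The machine halted after 1 step (within the 17-step bound).

Answer: Yes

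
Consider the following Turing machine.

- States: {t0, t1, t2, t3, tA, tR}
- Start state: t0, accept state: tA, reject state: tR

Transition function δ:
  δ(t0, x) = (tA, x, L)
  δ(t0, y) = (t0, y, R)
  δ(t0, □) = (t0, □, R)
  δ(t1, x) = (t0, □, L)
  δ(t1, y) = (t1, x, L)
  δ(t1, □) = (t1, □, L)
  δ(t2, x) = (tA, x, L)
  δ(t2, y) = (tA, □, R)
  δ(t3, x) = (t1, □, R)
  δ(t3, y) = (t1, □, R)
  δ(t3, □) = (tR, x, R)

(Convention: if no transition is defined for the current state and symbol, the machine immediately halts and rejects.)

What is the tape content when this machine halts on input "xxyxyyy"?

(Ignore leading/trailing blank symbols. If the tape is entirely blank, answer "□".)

Execution trace:
Initial: [t0]xxyxyyy
Step 1: δ(t0, x) = (tA, x, L) → [tA]□xxyxyyy

The machine reaches the accept state tA and halts.

Final tape (ignoring leading/trailing blanks): xxyxyyy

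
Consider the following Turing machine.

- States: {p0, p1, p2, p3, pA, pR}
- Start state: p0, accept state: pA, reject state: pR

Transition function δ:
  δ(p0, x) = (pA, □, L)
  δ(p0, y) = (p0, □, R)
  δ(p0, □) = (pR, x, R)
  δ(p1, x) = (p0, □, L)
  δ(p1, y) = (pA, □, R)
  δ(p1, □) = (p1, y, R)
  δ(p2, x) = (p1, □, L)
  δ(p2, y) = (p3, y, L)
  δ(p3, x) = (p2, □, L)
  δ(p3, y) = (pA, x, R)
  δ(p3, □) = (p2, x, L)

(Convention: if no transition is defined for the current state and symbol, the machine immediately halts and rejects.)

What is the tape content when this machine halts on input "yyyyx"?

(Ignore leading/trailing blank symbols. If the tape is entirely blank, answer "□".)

Execution trace:
Initial: [p0]yyyyx
Step 1: δ(p0, y) = (p0, □, R) → □[p0]yyyx
Step 2: δ(p0, y) = (p0, □, R) → □□[p0]yyx
Step 3: δ(p0, y) = (p0, □, R) → □□□[p0]yx
Step 4: δ(p0, y) = (p0, □, R) → □□□□[p0]x
Step 5: δ(p0, x) = (pA, □, L) → □□□[pA]□□

The machine reaches the accept state pA and halts.

Final tape (ignoring leading/trailing blanks): □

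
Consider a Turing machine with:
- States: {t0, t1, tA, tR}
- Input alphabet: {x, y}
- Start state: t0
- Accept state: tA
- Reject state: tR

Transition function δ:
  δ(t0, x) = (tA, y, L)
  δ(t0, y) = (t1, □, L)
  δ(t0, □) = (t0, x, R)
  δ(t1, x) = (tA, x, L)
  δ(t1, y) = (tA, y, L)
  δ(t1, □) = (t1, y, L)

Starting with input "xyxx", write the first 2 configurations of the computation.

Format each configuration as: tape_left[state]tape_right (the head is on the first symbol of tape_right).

Transitions applied:
Step 1: δ(t0, x) = (tA, y, L)

The first 2 configurations are:
[t0]xyxx ⊢ [tA]□yyxx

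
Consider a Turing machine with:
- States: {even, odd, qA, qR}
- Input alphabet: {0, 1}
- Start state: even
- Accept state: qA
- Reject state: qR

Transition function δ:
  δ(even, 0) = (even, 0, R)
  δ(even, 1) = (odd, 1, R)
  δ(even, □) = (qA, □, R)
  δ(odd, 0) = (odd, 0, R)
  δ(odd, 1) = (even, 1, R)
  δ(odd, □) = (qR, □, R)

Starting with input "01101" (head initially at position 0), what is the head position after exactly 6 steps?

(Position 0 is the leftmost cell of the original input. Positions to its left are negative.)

Execution trace (head position shown):
Step 0: [even]01101  (head at position 0)
Step 1: move right → 0[even]1101  (head at position 1)
Step 2: move right → 01[odd]101  (head at position 2)
Step 3: move right → 011[even]01  (head at position 3)
Step 4: move right → 0110[even]1  (head at position 4)
Step 5: move right → 01101[odd]□  (head at position 5)
Step 6: move right → 01101□[qR]□  (head at position 6)

After 6 steps, the head is at position 6.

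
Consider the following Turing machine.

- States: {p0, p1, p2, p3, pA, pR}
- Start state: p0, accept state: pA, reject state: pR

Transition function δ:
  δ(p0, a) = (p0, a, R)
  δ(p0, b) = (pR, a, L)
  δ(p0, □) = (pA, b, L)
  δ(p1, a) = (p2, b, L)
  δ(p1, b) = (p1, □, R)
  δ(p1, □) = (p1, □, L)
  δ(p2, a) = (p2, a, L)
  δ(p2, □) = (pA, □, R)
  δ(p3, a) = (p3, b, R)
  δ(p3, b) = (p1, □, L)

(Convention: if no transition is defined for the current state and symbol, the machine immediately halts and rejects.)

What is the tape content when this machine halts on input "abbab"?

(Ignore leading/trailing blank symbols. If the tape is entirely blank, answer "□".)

Execution trace:
Initial: [p0]abbab
Step 1: δ(p0, a) = (p0, a, R) → a[p0]bbab
Step 2: δ(p0, b) = (pR, a, L) → [pR]aabab

The machine reaches the reject state pR and halts.

Final tape (ignoring leading/trailing blanks): aabab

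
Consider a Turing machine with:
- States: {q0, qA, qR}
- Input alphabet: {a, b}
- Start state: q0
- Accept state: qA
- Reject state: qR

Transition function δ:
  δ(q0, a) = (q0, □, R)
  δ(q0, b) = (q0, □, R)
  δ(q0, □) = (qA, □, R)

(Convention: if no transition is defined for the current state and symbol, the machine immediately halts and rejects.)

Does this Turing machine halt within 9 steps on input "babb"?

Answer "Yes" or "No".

Execution trace:
Initial: [q0]babb
Step 1: δ(q0, b) = (q0, □, R) → □[q0]abb
Step 2: δ(q0, a) = (q0, □, R) → □□[q0]bb
Step 3: δ(q0, b) = (q0, □, R) → □□□[q0]b
Step 4: δ(q0, b) = (q0, □, R) → □□□□[q0]□
Step 5: δ(q0, □) = (qA, □, R) → □□□□□[qA]□

The machine reaches the accept state qA and halts.
The machine halted after 5 steps (within the 9-step bound).

Answer: Yes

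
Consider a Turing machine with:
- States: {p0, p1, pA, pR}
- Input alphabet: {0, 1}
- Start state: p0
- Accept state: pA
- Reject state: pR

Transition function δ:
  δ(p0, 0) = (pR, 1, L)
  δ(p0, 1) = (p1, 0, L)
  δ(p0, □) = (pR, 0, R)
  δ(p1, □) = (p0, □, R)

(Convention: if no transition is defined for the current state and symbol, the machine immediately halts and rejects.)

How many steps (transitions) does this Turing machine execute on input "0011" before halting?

Execution trace:
Initial: [p0]0011
Step 1: δ(p0, 0) = (pR, 1, L) → [pR]□1011

The machine reaches the reject state pR and halts.

The machine executed 1 step before halting.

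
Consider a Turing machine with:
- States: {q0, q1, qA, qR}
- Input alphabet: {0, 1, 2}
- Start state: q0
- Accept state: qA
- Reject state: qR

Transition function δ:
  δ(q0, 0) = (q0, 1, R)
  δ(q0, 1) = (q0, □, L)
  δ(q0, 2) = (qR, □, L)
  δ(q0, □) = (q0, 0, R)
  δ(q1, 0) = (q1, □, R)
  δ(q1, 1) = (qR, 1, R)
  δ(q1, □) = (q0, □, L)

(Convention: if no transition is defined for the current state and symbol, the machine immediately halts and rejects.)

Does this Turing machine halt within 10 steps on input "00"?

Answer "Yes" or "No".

Execution trace:
Initial: [q0]00
Step 1: δ(q0, 0) = (q0, 1, R) → 1[q0]0
Step 2: δ(q0, 0) = (q0, 1, R) → 11[q0]□
Step 3: δ(q0, □) = (q0, 0, R) → 110[q0]□
Step 4: δ(q0, □) = (q0, 0, R) → 1100[q0]□
Step 5: δ(q0, □) = (q0, 0, R) → 11000[q0]□
Step 6: δ(q0, □) = (q0, 0, R) → 110000[q0]□
Step 7: δ(q0, □) = (q0, 0, R) → 1100000[q0]□
Step 8: δ(q0, □) = (q0, 0, R) → 11000000[q0]□
Step 9: δ(q0, □) = (q0, 0, R) → 110000000[q0]□
Step 10: δ(q0, □) = (q0, 0, R) → 1100000000[q0]□

The machine has not reached a halting state after 10 steps.
The machine did not halt within the 10-step bound.

Answer: No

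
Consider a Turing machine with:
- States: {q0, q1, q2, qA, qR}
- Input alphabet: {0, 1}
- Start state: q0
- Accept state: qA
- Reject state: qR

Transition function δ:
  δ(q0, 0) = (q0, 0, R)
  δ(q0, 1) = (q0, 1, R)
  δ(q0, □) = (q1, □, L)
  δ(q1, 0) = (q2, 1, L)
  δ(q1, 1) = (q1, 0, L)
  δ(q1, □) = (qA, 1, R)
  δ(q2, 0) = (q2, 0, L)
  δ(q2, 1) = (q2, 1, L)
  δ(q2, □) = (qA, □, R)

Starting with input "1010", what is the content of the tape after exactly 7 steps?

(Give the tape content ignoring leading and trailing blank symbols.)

Execution trace:
Initial: [q0]1010
Step 1: δ(q0, 1) = (q0, 1, R) → 1[q0]010
Step 2: δ(q0, 0) = (q0, 0, R) → 10[q0]10
Step 3: δ(q0, 1) = (q0, 1, R) → 101[q0]0
Step 4: δ(q0, 0) = (q0, 0, R) → 1010[q0]□
Step 5: δ(q0, □) = (q1, □, L) → 101[q1]0□
Step 6: δ(q1, 0) = (q2, 1, L) → 10[q2]11□
Step 7: δ(q2, 1) = (q2, 1, L) → 1[q2]011□

After 7 steps, the tape (ignoring leading/trailing blanks) is: 1011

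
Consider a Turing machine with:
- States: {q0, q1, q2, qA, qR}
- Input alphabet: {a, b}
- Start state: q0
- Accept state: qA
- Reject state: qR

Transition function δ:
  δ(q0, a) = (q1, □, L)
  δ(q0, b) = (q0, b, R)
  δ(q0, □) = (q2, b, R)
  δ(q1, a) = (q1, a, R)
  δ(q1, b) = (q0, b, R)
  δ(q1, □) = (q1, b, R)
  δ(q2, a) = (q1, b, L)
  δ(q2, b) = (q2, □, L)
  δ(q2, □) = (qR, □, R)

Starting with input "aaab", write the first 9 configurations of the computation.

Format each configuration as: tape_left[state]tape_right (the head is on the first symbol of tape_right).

Transitions applied:
Step 1: δ(q0, a) = (q1, □, L)
Step 2: δ(q1, □) = (q1, b, R)
Step 3: δ(q1, □) = (q1, b, R)
Step 4: δ(q1, a) = (q1, a, R)
Step 5: δ(q1, a) = (q1, a, R)
Step 6: δ(q1, b) = (q0, b, R)
Step 7: δ(q0, □) = (q2, b, R)
Step 8: δ(q2, □) = (qR, □, R)

The first 9 configurations are:
[q0]aaab ⊢ [q1]□□aab ⊢ b[q1]□aab ⊢ bb[q1]aab ⊢ bba[q1]ab ⊢ bbaa[q1]b ⊢ bbaab[q0]□ ⊢ bbaabb[q2]□ ⊢ bbaabb□[qR]□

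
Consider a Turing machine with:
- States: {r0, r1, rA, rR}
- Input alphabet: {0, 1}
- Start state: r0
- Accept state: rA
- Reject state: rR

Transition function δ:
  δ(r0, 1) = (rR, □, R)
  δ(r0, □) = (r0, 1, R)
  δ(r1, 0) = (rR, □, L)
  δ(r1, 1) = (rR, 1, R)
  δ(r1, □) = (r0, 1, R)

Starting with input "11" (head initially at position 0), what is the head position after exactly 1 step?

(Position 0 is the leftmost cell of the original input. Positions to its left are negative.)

Execution trace (head position shown):
Step 0: [r0]11  (head at position 0)
Step 1: move right → □[rR]1  (head at position 1)

After 1 step, the head is at position 1.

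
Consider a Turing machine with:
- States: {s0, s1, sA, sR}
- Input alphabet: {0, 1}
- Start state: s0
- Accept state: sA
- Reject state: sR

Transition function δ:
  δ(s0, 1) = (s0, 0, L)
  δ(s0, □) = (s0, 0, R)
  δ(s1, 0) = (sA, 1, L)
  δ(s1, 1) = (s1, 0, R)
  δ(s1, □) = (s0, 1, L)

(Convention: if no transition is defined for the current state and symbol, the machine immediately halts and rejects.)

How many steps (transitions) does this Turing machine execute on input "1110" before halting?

Execution trace:
Initial: [s0]1110
Step 1: δ(s0, 1) = (s0, 0, L) → [s0]□0110
Step 2: δ(s0, □) = (s0, 0, R) → 0[s0]0110

No transition is defined for δ(s0, 0). By convention the machine halts and rejects.

The machine executed 2 steps before halting.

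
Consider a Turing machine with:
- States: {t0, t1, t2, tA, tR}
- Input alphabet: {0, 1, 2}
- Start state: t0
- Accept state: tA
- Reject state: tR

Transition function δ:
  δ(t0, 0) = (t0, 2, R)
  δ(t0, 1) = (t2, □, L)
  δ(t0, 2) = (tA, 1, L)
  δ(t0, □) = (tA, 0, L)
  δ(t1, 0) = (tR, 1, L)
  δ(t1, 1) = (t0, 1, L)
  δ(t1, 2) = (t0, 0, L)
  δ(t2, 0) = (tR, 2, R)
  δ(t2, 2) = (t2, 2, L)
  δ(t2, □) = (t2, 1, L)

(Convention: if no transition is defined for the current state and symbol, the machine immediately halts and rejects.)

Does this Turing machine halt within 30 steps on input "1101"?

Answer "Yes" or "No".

Execution trace:
Initial: [t0]1101
Step 1: δ(t0, 1) = (t2, □, L) → [t2]□□101
Step 2: δ(t2, □) = (t2, 1, L) → [t2]□1□101
Step 3: δ(t2, □) = (t2, 1, L) → [t2]□11□101
Step 4: δ(t2, □) = (t2, 1, L) → [t2]□111□101
Step 5: δ(t2, □) = (t2, 1, L) → [t2]□1111□101
Step 6: δ(t2, □) = (t2, 1, L) → [t2]□11111□101
Step 7: δ(t2, □) = (t2, 1, L) → [t2]□111111□101
Step 8: δ(t2, □) = (t2, 1, L) → [t2]□1111111□101
Step 9: δ(t2, □) = (t2, 1, L) → [t2]□11111111□101
Step 10: δ(t2, □) = (t2, 1, L) → [t2]□111111111□101
Step 11: δ(t2, □) = (t2, 1, L) → [t2]□1111111111□101
Step 12: δ(t2, □) = (t2, 1, L) → [t2]□11111111111□101
Step 13: δ(t2, □) = (t2, 1, L) → [t2]□111111111111□101
Step 14: δ(t2, □) = (t2, 1, L) → [t2]□1111111111111□101
Step 15: δ(t2, □) = (t2, 1, L) → [t2]□11111111111111□101
Step 16: δ(t2, □) = (t2, 1, L) → [t2]□111111111111111□101
Step 17: δ(t2, □) = (t2, 1, L) → [t2]□1111111111111111□101
Step 18: δ(t2, □) = (t2, 1, L) → [t2]□11111111111111111□101
Step 19: δ(t2, □) = (t2, 1, L) → [t2]□111111111111111111□101
Step 20: δ(t2, □) = (t2, 1, L) → [t2]□1111111111111111111□101
Step 21: δ(t2, □) = (t2, 1, L) → [t2]□11111111111111111111□101
Step 22: δ(t2, □) = (t2, 1, L) → [t2]□111111111111111111111□101
Step 23: δ(t2, □) = (t2, 1, L) → [t2]□1111111111111111111111□101
Step 24: δ(t2, □) = (t2, 1, L) → [t2]□11111111111111111111111□101
Step 25: δ(t2, □) = (t2, 1, L) → [t2]□111111111111111111111111□101
Step 26: δ(t2, □) = (t2, 1, L) → [t2]□1111111111111111111111111□101
Step 27: δ(t2, □) = (t2, 1, L) → [t2]□11111111111111111111111111□101
Step 28: δ(t2, □) = (t2, 1, L) → [t2]□111111111111111111111111111□101
Step 29: δ(t2, □) = (t2, 1, L) → [t2]□1111111111111111111111111111□101
Step 30: δ(t2, □) = (t2, 1, L) → [t2]□11111111111111111111111111111□101

The machine has not reached a halting state after 30 steps.
The machine did not halt within the 30-step bound.

Answer: No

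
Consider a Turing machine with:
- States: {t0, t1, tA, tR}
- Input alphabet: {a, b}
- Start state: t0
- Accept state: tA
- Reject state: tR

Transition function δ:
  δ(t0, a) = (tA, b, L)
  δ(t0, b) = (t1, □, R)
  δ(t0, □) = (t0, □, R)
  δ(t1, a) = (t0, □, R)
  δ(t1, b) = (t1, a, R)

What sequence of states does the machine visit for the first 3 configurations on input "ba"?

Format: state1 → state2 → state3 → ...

Execution trace:
Initial: [t0]ba
Step 1: δ(t0, b) = (t1, □, R) → □[t1]a
Step 2: δ(t1, a) = (t0, □, R) → □□[t0]□

State sequence: t0 → t1 → t0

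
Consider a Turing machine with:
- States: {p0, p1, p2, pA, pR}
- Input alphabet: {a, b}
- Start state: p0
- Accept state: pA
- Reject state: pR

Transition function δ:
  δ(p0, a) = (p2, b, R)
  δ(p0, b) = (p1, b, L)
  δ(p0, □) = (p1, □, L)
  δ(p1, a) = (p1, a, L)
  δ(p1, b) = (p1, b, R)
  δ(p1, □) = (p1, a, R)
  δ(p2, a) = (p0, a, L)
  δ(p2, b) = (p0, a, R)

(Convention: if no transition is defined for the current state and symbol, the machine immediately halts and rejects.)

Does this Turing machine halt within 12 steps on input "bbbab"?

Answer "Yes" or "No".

Execution trace:
Initial: [p0]bbbab
Step 1: δ(p0, b) = (p1, b, L) → [p1]□bbbab
Step 2: δ(p1, □) = (p1, a, R) → a[p1]bbbab
Step 3: δ(p1, b) = (p1, b, R) → ab[p1]bbab
Step 4: δ(p1, b) = (p1, b, R) → abb[p1]bab
Step 5: δ(p1, b) = (p1, b, R) → abbb[p1]ab
Step 6: δ(p1, a) = (p1, a, L) → abb[p1]bab
Step 7: δ(p1, b) = (p1, b, R) → abbb[p1]ab
Step 8: δ(p1, a) = (p1, a, L) → abb[p1]bab
Step 9: δ(p1, b) = (p1, b, R) → abbb[p1]ab
Step 10: δ(p1, a) = (p1, a, L) → abb[p1]bab
Step 11: δ(p1, b) = (p1, b, R) → abbb[p1]ab
Step 12: δ(p1, a) = (p1, a, L) → abb[p1]bab

The machine has not reached a halting state after 12 steps.
The machine did not halt within the 12-step bound.

Answer: No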